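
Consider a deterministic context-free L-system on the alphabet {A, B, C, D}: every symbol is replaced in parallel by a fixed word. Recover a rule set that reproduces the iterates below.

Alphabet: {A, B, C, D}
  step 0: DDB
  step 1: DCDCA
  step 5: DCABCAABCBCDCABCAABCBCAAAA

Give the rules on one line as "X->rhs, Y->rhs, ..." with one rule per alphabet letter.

  step 0 ⇒ step 1: DDB ⇒ DC·DC·A
    B ↦ A
    D ↦ DC
    A ↦ BC  (constrained at step 1)
    C ↦ A  (constrained at step 1)

A->BC, B->A, C->A, D->DC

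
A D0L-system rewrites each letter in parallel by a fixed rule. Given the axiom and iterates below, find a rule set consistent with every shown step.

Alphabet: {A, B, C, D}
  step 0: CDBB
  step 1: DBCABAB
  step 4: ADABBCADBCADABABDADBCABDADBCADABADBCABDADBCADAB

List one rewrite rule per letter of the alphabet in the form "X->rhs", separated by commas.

A->AD, B->AB, C->D, D->BC

  step 0 ⇒ step 1: CDBB ⇒ D·BC·AB·AB
    B ↦ AB
    C ↦ D
    D ↦ BC
    A ↦ AD  (constrained at step 1)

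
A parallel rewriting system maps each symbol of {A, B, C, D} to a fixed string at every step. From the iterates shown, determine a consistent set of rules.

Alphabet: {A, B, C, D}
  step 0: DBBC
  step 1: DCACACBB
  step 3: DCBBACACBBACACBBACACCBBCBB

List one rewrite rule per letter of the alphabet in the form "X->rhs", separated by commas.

  step 0 ⇒ step 1: DBBC ⇒ DC·AC·AC·BB
    B ↦ AC
    C ↦ BB
    D ↦ DC
    A ↦ C  (constrained at step 1)

A->C, B->AC, C->BB, D->DC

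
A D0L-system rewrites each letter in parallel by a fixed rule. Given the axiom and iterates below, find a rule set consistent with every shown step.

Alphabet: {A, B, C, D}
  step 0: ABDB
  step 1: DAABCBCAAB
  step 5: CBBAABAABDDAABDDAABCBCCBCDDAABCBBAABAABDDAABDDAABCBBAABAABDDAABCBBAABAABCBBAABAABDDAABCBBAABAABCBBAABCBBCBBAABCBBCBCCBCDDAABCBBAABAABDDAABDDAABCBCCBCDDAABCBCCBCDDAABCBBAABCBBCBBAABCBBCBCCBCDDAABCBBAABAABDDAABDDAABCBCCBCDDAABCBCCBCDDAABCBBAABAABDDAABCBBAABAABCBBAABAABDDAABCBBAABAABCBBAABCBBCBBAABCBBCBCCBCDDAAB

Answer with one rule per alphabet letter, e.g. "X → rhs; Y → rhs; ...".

A->D, B->AAB, C->CBB, D->CBC

  step 0 ⇒ step 1: ABDB ⇒ D·AAB·CBC·AAB
    A ↦ D
    B ↦ AAB
    D ↦ CBC
    C ↦ CBB  (constrained at step 1)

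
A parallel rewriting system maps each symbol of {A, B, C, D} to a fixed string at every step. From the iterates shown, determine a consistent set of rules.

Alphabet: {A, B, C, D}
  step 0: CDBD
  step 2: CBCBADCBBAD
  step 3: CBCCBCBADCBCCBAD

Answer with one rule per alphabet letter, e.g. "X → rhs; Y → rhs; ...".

  step 2 ⇒ step 3: CBCBADCBBAD ⇒ CB·C·CB·C·B·AD·CB·C·C·B·AD
    A ↦ B
    B ↦ C
    C ↦ CB
    D ↦ AD

A->B, B->C, C->CB, D->AD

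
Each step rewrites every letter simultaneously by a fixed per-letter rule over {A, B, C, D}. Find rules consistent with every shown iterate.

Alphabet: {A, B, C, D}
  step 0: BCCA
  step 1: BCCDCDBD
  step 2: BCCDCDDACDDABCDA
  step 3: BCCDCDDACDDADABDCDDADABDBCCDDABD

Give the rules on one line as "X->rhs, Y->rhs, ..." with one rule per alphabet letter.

  step 2 ⇒ step 3: BCCDCDDACDDABCDA ⇒ BC·CD·CD·DA·CD·DA·DA·BD·CD·DA·DA·BD·BC·CD·DA·BD
    A ↦ BD
    B ↦ BC
    C ↦ CD
    D ↦ DA

A->BD, B->BC, C->CD, D->DA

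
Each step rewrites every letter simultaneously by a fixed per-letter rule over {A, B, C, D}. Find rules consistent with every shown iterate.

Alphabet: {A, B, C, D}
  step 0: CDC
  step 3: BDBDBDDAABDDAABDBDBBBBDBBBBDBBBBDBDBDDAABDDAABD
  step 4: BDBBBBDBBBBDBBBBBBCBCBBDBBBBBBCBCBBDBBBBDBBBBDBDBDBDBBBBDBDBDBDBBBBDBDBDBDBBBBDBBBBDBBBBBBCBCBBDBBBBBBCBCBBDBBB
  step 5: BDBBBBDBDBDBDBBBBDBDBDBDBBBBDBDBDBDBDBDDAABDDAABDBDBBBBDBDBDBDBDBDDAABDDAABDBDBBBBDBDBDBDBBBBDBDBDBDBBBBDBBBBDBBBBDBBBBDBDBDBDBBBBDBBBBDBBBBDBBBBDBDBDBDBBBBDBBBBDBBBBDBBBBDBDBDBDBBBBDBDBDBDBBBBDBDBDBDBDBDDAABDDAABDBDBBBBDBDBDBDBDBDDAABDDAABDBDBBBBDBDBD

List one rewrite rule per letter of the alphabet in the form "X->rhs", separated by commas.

  step 4 ⇒ step 5: BDBBBBDBBBBDBBBBBBCBCBBDBBBBBBCBCBBDBBBBDBBBBDBDBDBDBBBBDBDBDBDBBBBDBDBDBDBBBBDBBBBDBBBBBBCBCBBDBBBBBBCBCBBDBBB ⇒ BD·BBB·BD·BD·BD·BD·BBB·BD·BD·BD·BD·BBB·BD·BD·BD·BD·BD·BD·DAA·BD·DAA·BD·BD·BBB·BD·BD·BD·BD·BD·BD·DAA·BD·DAA·BD·BD·BBB·BD·BD·BD·BD·BBB·BD·BD·BD·BD·BBB·BD·BBB·BD·BBB·BD·BBB·BD·BD·BD·BD·BBB·BD·BBB·BD·BBB·BD·BBB·BD·BD·BD·BD·BBB·BD·BBB·BD·BBB·BD·BBB·BD·BD·BD·BD·BBB·BD·BD·BD·BD·BBB·BD·BD·BD·BD·BD·BD·DAA·BD·DAA·BD·BD·BBB·BD·BD·BD·BD·BD·BD·DAA·BD·DAA·BD·BD·BBB·BD·BD·BD
    B ↦ BD
    C ↦ DAA
    D ↦ BBB
  step 3 ⇒ step 4: BDBDBDDAABDDAABDBDBBBBDBBBBDBBBBDBDBDDAABDDAABD ⇒ BD·BBB·BD·BBB·BD·BBB·BBB·CB·CB·BD·BBB·BBB·CB·CB·BD·BBB·BD·BBB·BD·BD·BD·BD·BBB·BD·BD·BD·BD·BBB·BD·BD·BD·BD·BBB·BD·BBB·BD·BBB·BBB·CB·CB·BD·BBB·BBB·CB·CB·BD·BBB
    A ↦ CB

A->CB, B->BD, C->DAA, D->BBB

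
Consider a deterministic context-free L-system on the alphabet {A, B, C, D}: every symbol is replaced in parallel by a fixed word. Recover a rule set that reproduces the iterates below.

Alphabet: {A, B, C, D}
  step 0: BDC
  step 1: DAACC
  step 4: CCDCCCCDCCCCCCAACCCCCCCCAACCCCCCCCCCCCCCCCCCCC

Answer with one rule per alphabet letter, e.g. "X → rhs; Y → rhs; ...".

  step 0 ⇒ step 1: BDC ⇒ D·AA·CC
    B ↦ D
    C ↦ CC
    D ↦ AA
    A ↦ CBC  (constrained at step 1)

A->CBC, B->D, C->CC, D->AA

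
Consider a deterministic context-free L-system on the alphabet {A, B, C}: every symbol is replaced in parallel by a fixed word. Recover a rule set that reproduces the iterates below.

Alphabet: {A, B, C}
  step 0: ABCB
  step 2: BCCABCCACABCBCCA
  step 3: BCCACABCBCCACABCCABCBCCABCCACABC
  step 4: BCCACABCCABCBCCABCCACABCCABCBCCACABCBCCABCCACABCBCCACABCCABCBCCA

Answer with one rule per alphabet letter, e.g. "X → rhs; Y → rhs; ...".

  step 3 ⇒ step 4: BCCACABCBCCACABCCABCBCCABCCACABC ⇒ BC·CA·CA·BC·CA·BC·BC·CA·BC·CA·CA·BC·CA·BC·BC·CA·CA·BC·BC·CA·BC·CA·CA·BC·BC·CA·CA·BC·CA·BC·BC·CA
    A ↦ BC
    B ↦ BC
    C ↦ CA

A->BC, B->BC, C->CA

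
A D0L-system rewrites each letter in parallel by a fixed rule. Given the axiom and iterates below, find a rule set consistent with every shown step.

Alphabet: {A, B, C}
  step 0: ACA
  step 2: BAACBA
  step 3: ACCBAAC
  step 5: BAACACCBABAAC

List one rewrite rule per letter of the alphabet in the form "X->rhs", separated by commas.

A->C, B->A, C->BA

  step 2 ⇒ step 3: BAACBA ⇒ A·C·C·BA·A·C
    A ↦ C
    B ↦ A
    C ↦ BA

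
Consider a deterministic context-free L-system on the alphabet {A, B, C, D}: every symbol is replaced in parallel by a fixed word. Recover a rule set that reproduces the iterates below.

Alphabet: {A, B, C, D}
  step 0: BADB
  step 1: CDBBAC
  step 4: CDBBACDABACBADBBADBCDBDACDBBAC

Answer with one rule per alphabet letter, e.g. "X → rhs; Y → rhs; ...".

A->DB, B->C, C->DA, D->BA

  step 0 ⇒ step 1: BADB ⇒ C·DB·BA·C
    A ↦ DB
    B ↦ C
    D ↦ BA
    C ↦ DA  (constrained at step 1)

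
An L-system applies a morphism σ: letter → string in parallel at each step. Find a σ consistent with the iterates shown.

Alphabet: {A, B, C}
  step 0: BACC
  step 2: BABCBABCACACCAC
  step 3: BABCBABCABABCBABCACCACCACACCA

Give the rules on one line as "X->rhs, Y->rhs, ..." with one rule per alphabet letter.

  step 2 ⇒ step 3: BABCBABCACACCAC ⇒ BAB·C·BAB·CA·BAB·C·BAB·CA·C·CA·C·CA·CA·C·CA
    A ↦ C
    B ↦ BAB
    C ↦ CA

A->C, B->BAB, C->CA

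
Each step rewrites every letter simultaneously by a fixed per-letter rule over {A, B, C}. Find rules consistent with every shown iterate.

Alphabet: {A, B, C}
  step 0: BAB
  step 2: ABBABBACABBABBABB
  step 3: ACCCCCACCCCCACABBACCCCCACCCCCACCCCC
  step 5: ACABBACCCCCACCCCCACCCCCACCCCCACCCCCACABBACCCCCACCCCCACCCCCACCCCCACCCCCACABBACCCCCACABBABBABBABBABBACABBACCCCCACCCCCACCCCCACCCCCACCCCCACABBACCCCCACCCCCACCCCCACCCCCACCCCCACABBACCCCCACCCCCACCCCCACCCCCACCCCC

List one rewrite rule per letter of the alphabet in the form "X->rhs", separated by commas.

  step 2 ⇒ step 3: ABBABBACABBABBABB ⇒ AC·CC·CC·AC·CC·CC·AC·ABB·AC·CC·CC·AC·CC·CC·AC·CC·CC
    A ↦ AC
    B ↦ CC
    C ↦ ABB

A->AC, B->CC, C->ABB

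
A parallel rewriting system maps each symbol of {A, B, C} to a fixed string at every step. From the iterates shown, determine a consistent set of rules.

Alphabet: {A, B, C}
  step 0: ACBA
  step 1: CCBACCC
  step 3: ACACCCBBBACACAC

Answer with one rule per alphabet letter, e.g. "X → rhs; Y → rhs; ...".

  step 0 ⇒ step 1: ACBA ⇒ CC·B·AC·CC
    A ↦ CC
    B ↦ AC
    C ↦ B

A->CC, B->AC, C->B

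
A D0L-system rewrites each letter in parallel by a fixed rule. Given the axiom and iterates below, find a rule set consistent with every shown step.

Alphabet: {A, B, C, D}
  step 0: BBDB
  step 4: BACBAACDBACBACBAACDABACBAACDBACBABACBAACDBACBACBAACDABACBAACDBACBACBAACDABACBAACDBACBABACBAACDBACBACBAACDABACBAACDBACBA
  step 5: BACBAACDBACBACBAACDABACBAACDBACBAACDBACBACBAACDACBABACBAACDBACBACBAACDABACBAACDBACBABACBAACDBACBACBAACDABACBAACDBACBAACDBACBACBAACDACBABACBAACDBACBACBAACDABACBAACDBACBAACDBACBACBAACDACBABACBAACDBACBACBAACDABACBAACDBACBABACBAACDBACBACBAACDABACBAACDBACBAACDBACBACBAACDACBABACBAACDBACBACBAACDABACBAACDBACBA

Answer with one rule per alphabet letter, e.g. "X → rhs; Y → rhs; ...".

A->CBA, B->BA, C->ACD, D->A

  step 4 ⇒ step 5: BACBAACDBACBACBAACDABACBAACDBACBABACBAACDBACBACBAACDABACBAACDBACBACBAACDABACBAACDBACBABACBAACDBACBACBAACDABACBAACDBACBA ⇒ BA·CBA·ACD·BA·CBA·CBA·ACD·A·BA·CBA·ACD·BA·CBA·ACD·BA·CBA·CBA·ACD·A·CBA·BA·CBA·ACD·BA·CBA·CBA·ACD·A·BA·CBA·ACD·BA·CBA·BA·CBA·ACD·BA·CBA·CBA·ACD·A·BA·CBA·ACD·BA·CBA·ACD·BA·CBA·CBA·ACD·A·CBA·BA·CBA·ACD·BA·CBA·CBA·ACD·A·BA·CBA·ACD·BA·CBA·ACD·BA·CBA·CBA·ACD·A·CBA·BA·CBA·ACD·BA·CBA·CBA·ACD·A·BA·CBA·ACD·BA·CBA·BA·CBA·ACD·BA·CBA·CBA·ACD·A·BA·CBA·ACD·BA·CBA·ACD·BA·CBA·CBA·ACD·A·CBA·BA·CBA·ACD·BA·CBA·CBA·ACD·A·BA·CBA·ACD·BA·CBA
    A ↦ CBA
    B ↦ BA
    C ↦ ACD
    D ↦ A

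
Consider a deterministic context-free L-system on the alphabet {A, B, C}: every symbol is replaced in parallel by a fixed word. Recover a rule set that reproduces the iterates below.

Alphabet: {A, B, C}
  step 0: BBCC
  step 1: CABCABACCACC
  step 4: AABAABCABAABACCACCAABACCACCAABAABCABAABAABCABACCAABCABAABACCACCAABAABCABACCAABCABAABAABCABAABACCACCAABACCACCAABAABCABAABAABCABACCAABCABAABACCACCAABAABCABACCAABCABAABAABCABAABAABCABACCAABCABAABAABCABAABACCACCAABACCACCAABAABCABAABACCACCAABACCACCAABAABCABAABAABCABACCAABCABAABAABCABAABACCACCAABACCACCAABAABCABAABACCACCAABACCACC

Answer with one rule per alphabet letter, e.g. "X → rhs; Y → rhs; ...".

A->AAB, B->CAB, C->ACC

  step 0 ⇒ step 1: BBCC ⇒ CAB·CAB·ACC·ACC
    B ↦ CAB
    C ↦ ACC
    A ↦ AAB  (constrained at step 1)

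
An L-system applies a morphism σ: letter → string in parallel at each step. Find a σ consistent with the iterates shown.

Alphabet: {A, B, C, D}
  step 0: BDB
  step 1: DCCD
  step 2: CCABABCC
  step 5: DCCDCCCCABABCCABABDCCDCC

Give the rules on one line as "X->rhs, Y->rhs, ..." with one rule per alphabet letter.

  step 1 ⇒ step 2: DCCD ⇒ CC·AB·AB·CC
    C ↦ AB
    D ↦ CC
    A ↦ B  (constrained at step 2)
  step 0 ⇒ step 1: BDB ⇒ D·CC·D
    B ↦ D

A->B, B->D, C->AB, D->CC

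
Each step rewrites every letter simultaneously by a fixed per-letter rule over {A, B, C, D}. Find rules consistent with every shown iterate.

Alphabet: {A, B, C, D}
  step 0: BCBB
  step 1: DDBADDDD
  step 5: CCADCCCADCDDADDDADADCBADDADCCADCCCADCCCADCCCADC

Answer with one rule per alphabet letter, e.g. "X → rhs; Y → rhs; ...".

  step 0 ⇒ step 1: BCBB ⇒ DD·BA·DD·DD
    B ↦ DD
    C ↦ BA
    A ↦ AD  (constrained at step 1)
    D ↦ C  (constrained at step 1)

A->AD, B->DD, C->BA, D->C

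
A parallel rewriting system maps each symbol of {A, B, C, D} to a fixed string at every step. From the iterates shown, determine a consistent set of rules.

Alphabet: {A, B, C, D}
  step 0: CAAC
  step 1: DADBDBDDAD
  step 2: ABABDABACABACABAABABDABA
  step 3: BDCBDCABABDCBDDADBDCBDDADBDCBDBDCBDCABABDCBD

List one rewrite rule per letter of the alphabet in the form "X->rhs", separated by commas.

  step 2 ⇒ step 3: ABABDABACABACABAABABDABA ⇒ BD·C·BD·C·ABA·BD·C·BD·DAD·BD·C·BD·DAD·BD·C·BD·BD·C·BD·C·ABA·BD·C·BD
    A ↦ BD
    B ↦ C
    C ↦ DAD
    D ↦ ABA

A->BD, B->C, C->DAD, D->ABA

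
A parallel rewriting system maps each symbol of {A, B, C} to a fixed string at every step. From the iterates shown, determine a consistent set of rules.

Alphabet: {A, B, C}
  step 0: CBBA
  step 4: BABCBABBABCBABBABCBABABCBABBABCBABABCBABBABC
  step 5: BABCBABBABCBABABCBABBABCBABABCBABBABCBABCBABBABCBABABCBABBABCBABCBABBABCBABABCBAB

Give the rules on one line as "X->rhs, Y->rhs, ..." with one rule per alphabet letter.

  step 4 ⇒ step 5: BABCBABBABCBABBABCBABABCBABBABCBABABCBABBABC ⇒ BA·BC·BA·B·BA·BC·BA·BA·BC·BA·B·BA·BC·BA·BA·BC·BA·B·BA·BC·BA·BC·BA·B·BA·BC·BA·BA·BC·BA·B·BA·BC·BA·BC·BA·B·BA·BC·BA·BA·BC·BA·B
    A ↦ BC
    B ↦ BA
    C ↦ B

A->BC, B->BA, C->B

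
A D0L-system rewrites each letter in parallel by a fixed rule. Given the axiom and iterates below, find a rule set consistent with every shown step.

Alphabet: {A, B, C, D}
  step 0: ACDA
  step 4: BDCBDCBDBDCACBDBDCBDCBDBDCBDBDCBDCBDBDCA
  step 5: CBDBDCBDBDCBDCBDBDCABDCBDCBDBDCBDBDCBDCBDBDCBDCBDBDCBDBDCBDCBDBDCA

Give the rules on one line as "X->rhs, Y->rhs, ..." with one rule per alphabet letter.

A->CA, B->C, C->BD, D->BD

  step 4 ⇒ step 5: BDCBDCBDBDCACBDBDCBDCBDBDCBDBDCBDCBDBDCA ⇒ C·BD·BD·C·BD·BD·C·BD·C·BD·BD·CA·BD·C·BD·C·BD·BD·C·BD·BD·C·BD·C·BD·BD·C·BD·C·BD·BD·C·BD·BD·C·BD·C·BD·BD·CA
    A ↦ CA
    B ↦ C
    C ↦ BD
    D ↦ BD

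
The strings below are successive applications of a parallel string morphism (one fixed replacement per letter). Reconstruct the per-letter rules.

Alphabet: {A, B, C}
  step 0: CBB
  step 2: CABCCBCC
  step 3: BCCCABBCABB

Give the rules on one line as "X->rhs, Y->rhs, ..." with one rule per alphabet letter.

  step 2 ⇒ step 3: CABCCBCC ⇒ B·CC·CA·B·B·CA·B·B
    A ↦ CC
    B ↦ CA
    C ↦ B

A->CC, B->CA, C->B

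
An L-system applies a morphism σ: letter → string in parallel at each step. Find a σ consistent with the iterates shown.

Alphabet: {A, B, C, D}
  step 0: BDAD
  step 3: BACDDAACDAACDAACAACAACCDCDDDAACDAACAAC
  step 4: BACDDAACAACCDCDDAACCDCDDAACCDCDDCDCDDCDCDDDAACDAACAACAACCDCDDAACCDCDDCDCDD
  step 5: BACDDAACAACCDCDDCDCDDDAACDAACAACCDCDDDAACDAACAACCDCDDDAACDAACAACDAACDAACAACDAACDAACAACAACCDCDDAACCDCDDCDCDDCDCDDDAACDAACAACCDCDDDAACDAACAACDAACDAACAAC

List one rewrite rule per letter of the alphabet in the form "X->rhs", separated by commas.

A->CD, B->BA, C->D, D->AAC

  step 4 ⇒ step 5: BACDDAACAACCDCDDAACCDCDDAACCDCDDCDCDDCDCDDDAACDAACAACAACCDCDDAACCDCDDCDCDD ⇒ BA·CD·D·AAC·AAC·CD·CD·D·CD·CD·D·D·AAC·D·AAC·AAC·CD·CD·D·D·AAC·D·AAC·AAC·CD·CD·D·D·AAC·D·AAC·AAC·D·AAC·D·AAC·AAC·D·AAC·D·AAC·AAC·AAC·CD·CD·D·AAC·CD·CD·D·CD·CD·D·CD·CD·D·D·AAC·D·AAC·AAC·CD·CD·D·D·AAC·D·AAC·AAC·D·AAC·D·AAC·AAC
    A ↦ CD
    B ↦ BA
    C ↦ D
    D ↦ AAC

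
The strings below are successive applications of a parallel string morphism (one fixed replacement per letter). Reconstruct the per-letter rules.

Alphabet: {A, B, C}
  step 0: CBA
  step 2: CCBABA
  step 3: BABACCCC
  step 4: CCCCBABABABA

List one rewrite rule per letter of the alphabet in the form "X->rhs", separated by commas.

  step 3 ⇒ step 4: BABACCCC ⇒ C·C·C·C·BA·BA·BA·BA
    A ↦ C
    B ↦ C
    C ↦ BA

A->C, B->C, C->BA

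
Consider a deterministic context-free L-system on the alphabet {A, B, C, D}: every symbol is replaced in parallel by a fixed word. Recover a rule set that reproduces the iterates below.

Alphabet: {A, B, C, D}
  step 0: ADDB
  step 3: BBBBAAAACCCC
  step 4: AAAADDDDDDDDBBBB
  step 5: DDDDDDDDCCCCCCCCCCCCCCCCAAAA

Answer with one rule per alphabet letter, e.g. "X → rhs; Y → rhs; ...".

  step 4 ⇒ step 5: AAAADDDDDDDDBBBB ⇒ DD·DD·DD·DD·CC·CC·CC·CC·CC·CC·CC·CC·A·A·A·A
    A ↦ DD
    B ↦ A
    D ↦ CC
  step 3 ⇒ step 4: BBBBAAAACCCC ⇒ A·A·A·A·DD·DD·DD·DD·B·B·B·B
    C ↦ B

A->DD, B->A, C->B, D->CC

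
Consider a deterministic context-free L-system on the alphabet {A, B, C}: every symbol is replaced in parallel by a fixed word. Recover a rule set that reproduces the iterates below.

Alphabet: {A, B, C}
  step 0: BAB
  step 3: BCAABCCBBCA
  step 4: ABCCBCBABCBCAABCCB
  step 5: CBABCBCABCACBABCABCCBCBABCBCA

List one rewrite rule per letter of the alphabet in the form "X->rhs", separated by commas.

  step 4 ⇒ step 5: ABCCBCBABCBCAABCCB ⇒ CB·A·BC·BC·A·BC·A·CB·A·BC·A·BC·CB·CB·A·BC·BC·A
    A ↦ CB
    B ↦ A
    C ↦ BC

A->CB, B->A, C->BC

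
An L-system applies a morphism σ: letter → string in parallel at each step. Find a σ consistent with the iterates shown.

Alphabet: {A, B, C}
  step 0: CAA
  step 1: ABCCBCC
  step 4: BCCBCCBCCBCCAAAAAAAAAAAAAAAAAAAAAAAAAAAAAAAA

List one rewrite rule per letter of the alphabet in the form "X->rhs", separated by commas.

  step 0 ⇒ step 1: CAA ⇒ A·BCC·BCC
    A ↦ BCC
    C ↦ A
    B ↦ AA  (constrained at step 1)

A->BCC, B->AA, C->A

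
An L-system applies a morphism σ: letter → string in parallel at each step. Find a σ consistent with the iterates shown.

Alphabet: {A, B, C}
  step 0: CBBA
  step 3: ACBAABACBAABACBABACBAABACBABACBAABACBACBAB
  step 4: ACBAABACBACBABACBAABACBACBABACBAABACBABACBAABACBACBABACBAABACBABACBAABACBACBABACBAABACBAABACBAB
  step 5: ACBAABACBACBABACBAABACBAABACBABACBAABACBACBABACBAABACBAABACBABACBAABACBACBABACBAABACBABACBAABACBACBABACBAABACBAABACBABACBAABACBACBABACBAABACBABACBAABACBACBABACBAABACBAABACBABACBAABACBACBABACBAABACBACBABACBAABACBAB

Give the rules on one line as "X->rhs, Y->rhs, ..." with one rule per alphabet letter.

A->ACB, B->AB, C->A

  step 4 ⇒ step 5: ACBAABACBACBABACBAABACBACBABACBAABACBABACBAABACBACBABACBAABACBABACBAABACBACBABACBAABACBAABACBAB ⇒ ACB·A·AB·ACB·ACB·AB·ACB·A·AB·ACB·A·AB·ACB·AB·ACB·A·AB·ACB·ACB·AB·ACB·A·AB·ACB·A·AB·ACB·AB·ACB·A·AB·ACB·ACB·AB·ACB·A·AB·ACB·AB·ACB·A·AB·ACB·ACB·AB·ACB·A·AB·ACB·A·AB·ACB·AB·ACB·A·AB·ACB·ACB·AB·ACB·A·AB·ACB·AB·ACB·A·AB·ACB·ACB·AB·ACB·A·AB·ACB·A·AB·ACB·AB·ACB·A·AB·ACB·ACB·AB·ACB·A·AB·ACB·ACB·AB·ACB·A·AB·ACB·AB
    A ↦ ACB
    B ↦ AB
    C ↦ A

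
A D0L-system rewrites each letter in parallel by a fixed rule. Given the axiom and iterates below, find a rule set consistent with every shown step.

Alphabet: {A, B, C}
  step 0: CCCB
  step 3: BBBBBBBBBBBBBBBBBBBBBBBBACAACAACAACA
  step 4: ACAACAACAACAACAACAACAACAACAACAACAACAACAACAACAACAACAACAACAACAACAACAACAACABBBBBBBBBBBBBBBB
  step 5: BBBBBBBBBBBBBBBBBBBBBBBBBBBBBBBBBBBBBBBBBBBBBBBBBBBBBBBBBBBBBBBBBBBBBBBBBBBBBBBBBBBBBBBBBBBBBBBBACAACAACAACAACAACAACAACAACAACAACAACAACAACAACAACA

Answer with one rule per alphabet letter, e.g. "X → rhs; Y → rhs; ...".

A->B, B->ACA, C->BB

  step 4 ⇒ step 5: ACAACAACAACAACAACAACAACAACAACAACAACAACAACAACAACAACAACAACAACAACAACAACAACABBBBBBBBBBBBBBBB ⇒ B·BB·B·B·BB·B·B·BB·B·B·BB·B·B·BB·B·B·BB·B·B·BB·B·B·BB·B·B·BB·B·B·BB·B·B·BB·B·B·BB·B·B·BB·B·B·BB·B·B·BB·B·B·BB·B·B·BB·B·B·BB·B·B·BB·B·B·BB·B·B·BB·B·B·BB·B·B·BB·B·B·BB·B·ACA·ACA·ACA·ACA·ACA·ACA·ACA·ACA·ACA·ACA·ACA·ACA·ACA·ACA·ACA·ACA
    A ↦ B
    B ↦ ACA
    C ↦ BB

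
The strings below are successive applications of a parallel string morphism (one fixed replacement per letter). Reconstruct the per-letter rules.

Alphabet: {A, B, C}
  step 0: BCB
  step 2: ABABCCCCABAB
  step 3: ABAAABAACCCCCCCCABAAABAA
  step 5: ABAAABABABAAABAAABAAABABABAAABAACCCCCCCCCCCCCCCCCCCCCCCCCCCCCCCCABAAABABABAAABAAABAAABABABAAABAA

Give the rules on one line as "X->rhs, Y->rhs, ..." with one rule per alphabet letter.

A->AB, B->AA, C->CC

  step 2 ⇒ step 3: ABABCCCCABAB ⇒ AB·AA·AB·AA·CC·CC·CC·CC·AB·AA·AB·AA
    A ↦ AB
    B ↦ AA
    C ↦ CC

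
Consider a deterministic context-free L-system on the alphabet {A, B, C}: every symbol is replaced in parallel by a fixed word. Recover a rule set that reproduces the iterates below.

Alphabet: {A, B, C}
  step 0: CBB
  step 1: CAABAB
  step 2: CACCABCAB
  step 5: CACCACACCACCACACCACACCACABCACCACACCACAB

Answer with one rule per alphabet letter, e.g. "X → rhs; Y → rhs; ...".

  step 1 ⇒ step 2: CAABAB ⇒ CA·C·C·AB·C·AB
    A ↦ C
    B ↦ AB
    C ↦ CA

A->C, B->AB, C->CA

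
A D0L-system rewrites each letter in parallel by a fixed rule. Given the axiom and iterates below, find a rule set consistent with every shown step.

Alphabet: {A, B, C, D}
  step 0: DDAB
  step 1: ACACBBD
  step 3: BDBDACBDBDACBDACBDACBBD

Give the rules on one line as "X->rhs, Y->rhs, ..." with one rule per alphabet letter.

A->B, B->BD, C->BD, D->AC

  step 0 ⇒ step 1: DDAB ⇒ AC·AC·B·BD
    A ↦ B
    B ↦ BD
    D ↦ AC
    C ↦ BD  (constrained at step 1)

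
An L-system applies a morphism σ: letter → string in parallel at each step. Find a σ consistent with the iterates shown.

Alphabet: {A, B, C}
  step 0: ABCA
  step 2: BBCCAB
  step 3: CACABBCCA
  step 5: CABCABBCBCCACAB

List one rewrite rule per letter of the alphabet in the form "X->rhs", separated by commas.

A->C, B->CA, C->B

  step 2 ⇒ step 3: BBCCAB ⇒ CA·CA·B·B·C·CA
    A ↦ C
    B ↦ CA
    C ↦ B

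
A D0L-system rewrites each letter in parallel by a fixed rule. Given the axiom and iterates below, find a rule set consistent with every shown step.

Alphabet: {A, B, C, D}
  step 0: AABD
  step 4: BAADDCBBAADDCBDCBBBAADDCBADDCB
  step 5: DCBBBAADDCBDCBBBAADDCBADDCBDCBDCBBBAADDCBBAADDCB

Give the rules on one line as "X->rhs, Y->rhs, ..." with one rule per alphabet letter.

A->B, B->DCB, C->D, D->A

  step 4 ⇒ step 5: BAADDCBBAADDCBDCBBBAADDCBADDCB ⇒ DCB·B·B·A·A·D·DCB·DCB·B·B·A·A·D·DCB·A·D·DCB·DCB·DCB·B·B·A·A·D·DCB·B·A·A·D·DCB
    A ↦ B
    B ↦ DCB
    C ↦ D
    D ↦ A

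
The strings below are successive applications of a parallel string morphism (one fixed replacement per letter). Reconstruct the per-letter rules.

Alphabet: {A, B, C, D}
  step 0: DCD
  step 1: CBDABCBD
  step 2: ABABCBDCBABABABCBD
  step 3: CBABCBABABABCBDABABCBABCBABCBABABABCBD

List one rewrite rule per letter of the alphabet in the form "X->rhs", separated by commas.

  step 2 ⇒ step 3: ABABCBDCBABABABCBD ⇒ CB·AB·CB·AB·AB·AB·CBD·AB·AB·CB·AB·CB·AB·CB·AB·AB·AB·CBD
    A ↦ CB
    B ↦ AB
    C ↦ AB
    D ↦ CBD

A->CB, B->AB, C->AB, D->CBD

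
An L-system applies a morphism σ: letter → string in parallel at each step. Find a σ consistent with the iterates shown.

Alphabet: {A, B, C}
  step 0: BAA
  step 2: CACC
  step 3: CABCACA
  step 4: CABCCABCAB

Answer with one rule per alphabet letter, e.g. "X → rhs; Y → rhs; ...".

A->B, B->C, C->CA

  step 3 ⇒ step 4: CABCACA ⇒ CA·B·C·CA·B·CA·B
    A ↦ B
    B ↦ C
    C ↦ CA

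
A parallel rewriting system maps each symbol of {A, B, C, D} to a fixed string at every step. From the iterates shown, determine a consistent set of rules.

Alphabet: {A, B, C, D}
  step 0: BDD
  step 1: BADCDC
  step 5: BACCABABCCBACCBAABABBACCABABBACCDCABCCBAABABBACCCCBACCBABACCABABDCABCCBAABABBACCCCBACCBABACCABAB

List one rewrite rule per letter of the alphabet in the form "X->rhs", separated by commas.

A->CC, B->BA, C->AB, D->DC

  step 0 ⇒ step 1: BDD ⇒ BA·DC·DC
    B ↦ BA
    D ↦ DC
    A ↦ CC  (constrained at step 1)
    C ↦ AB  (constrained at step 1)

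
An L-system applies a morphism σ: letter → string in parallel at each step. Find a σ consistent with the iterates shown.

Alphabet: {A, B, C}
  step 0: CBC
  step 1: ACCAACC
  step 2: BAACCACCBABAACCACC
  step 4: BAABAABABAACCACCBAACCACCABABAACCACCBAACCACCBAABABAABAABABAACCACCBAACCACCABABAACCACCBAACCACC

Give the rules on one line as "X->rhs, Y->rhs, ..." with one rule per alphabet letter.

  step 1 ⇒ step 2: ACCAACC ⇒ BA·ACC·ACC·BA·BA·ACC·ACC
    A ↦ BA
    C ↦ ACC
  step 0 ⇒ step 1: CBC ⇒ ACC·A·ACC
    B ↦ A

A->BA, B->A, C->ACC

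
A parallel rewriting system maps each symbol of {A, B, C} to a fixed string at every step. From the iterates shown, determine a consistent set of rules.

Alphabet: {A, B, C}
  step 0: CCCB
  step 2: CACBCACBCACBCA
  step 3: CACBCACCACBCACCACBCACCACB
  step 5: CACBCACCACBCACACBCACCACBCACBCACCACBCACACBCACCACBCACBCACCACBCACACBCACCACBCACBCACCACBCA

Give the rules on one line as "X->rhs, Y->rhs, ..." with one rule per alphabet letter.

  step 2 ⇒ step 3: CACBCACBCACBCA ⇒ CA·CB·CA·C·CA·CB·CA·C·CA·CB·CA·C·CA·CB
    A ↦ CB
    B ↦ C
    C ↦ CA

A->CB, B->C, C->CA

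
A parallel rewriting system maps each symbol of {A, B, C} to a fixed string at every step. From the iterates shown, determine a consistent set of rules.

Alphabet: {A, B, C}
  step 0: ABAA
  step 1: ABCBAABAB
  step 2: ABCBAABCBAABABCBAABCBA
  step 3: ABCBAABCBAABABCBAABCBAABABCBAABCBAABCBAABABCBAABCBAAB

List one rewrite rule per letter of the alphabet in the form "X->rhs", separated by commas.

  step 2 ⇒ step 3: ABCBAABCBAABABCBAABCBA ⇒ AB·CBA·AB·CBA·AB·AB·CBA·AB·CBA·AB·AB·CBA·AB·CBA·AB·CBA·AB·AB·CBA·AB·CBA·AB
    A ↦ AB
    B ↦ CBA
    C ↦ AB

A->AB, B->CBA, C->AB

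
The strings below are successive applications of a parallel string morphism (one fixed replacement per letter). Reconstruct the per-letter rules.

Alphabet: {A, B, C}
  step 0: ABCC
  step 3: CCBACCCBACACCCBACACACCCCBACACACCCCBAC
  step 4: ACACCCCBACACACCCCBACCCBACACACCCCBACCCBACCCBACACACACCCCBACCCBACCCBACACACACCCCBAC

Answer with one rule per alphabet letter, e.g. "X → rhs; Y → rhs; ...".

A->CCB, B->C, C->AC

  step 3 ⇒ step 4: CCBACCCBACACCCBACACACCCCBACACACCCCBAC ⇒ AC·AC·C·CCB·AC·AC·AC·C·CCB·AC·CCB·AC·AC·AC·C·CCB·AC·CCB·AC·CCB·AC·AC·AC·AC·C·CCB·AC·CCB·AC·CCB·AC·AC·AC·AC·C·CCB·AC
    A ↦ CCB
    B ↦ C
    C ↦ AC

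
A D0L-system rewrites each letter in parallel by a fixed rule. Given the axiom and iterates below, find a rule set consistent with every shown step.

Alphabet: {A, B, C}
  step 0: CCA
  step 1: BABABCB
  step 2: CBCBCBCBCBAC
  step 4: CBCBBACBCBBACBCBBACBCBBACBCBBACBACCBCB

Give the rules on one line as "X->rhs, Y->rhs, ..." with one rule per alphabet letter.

A->BCB, B->C, C->BA

  step 1 ⇒ step 2: BABABCB ⇒ C·BCB·C·BCB·C·BA·C
    A ↦ BCB
    B ↦ C
    C ↦ BA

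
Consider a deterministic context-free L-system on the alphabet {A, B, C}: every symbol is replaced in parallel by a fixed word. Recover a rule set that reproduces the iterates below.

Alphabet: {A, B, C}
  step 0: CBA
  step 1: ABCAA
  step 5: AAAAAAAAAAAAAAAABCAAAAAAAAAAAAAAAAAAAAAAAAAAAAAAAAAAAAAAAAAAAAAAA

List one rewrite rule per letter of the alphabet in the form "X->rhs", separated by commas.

A->AA, B->BC, C->A

  step 0 ⇒ step 1: CBA ⇒ A·BC·AA
    A ↦ AA
    B ↦ BC
    C ↦ A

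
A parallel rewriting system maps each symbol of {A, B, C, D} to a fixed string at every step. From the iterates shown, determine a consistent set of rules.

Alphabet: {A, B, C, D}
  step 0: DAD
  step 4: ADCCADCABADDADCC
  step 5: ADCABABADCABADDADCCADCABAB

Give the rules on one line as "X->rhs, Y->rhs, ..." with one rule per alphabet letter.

  step 4 ⇒ step 5: ADCCADCABADDADCC ⇒ AD·C·AB·AB·AD·C·AB·AD·D·AD·C·C·AD·C·AB·AB
    A ↦ AD
    B ↦ D
    C ↦ AB
    D ↦ C

A->AD, B->D, C->AB, D->C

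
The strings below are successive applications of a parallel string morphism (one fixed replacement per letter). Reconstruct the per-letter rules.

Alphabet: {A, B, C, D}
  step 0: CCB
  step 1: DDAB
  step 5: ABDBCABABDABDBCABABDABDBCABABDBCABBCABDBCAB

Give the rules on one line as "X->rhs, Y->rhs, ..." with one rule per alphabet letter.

A->BC, B->AB, C->D, D->BC

  step 0 ⇒ step 1: CCB ⇒ D·D·AB
    B ↦ AB
    C ↦ D
    A ↦ BC  (constrained at step 1)
    D ↦ BC  (constrained at step 1)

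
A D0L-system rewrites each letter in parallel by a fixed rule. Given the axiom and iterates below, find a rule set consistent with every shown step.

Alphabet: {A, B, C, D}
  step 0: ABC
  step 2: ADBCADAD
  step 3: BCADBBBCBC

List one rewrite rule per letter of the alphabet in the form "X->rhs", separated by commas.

  step 2 ⇒ step 3: ADBCADAD ⇒ B·C·AD·BB·B·C·B·C
    A ↦ B
    B ↦ AD
    C ↦ BB
    D ↦ C

A->B, B->AD, C->BB, D->C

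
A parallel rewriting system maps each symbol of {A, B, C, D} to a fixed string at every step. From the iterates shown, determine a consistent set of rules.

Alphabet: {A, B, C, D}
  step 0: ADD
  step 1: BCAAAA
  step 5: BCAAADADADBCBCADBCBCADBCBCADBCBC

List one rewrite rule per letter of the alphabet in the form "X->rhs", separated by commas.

  step 0 ⇒ step 1: ADD ⇒ BC·AA·AA
    A ↦ BC
    D ↦ AA
    B ↦ A  (constrained at step 1)
    C ↦ D  (constrained at step 1)

A->BC, B->A, C->D, D->AA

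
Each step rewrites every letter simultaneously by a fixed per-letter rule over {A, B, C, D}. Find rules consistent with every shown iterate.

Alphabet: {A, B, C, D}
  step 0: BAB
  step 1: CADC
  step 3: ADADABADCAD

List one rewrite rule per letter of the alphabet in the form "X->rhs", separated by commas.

A->AD, B->C, C->A, D->AB

  step 0 ⇒ step 1: BAB ⇒ C·AD·C
    A ↦ AD
    B ↦ C
    C ↦ A  (constrained at step 1)
    D ↦ AB  (constrained at step 1)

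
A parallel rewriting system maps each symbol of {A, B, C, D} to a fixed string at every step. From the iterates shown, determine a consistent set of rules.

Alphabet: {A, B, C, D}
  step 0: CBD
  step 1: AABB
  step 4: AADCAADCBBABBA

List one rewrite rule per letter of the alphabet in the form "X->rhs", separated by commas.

  step 0 ⇒ step 1: CBD ⇒ A·A·BB
    B ↦ A
    C ↦ A
    D ↦ BB
    A ↦ DC  (constrained at step 1)

A->DC, B->A, C->A, D->BB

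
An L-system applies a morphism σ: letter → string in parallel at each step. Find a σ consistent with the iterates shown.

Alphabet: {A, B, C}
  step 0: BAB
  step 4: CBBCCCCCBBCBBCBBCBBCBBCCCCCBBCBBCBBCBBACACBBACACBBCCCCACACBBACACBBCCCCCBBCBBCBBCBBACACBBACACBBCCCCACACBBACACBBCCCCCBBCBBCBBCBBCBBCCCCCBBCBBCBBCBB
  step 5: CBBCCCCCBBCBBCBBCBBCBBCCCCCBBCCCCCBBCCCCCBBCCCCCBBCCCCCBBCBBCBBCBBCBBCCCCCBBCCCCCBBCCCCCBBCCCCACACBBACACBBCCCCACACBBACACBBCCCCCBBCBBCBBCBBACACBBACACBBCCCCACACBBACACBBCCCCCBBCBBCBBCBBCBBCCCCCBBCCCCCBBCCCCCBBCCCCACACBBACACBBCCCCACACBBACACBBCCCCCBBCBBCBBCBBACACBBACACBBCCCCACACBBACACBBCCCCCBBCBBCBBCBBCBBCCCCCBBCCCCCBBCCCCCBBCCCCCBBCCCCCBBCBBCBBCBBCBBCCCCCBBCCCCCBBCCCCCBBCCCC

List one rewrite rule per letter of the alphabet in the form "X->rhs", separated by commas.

A->ACA, B->CC, C->CBB

  step 4 ⇒ step 5: CBBCCCCCBBCBBCBBCBBCBBCCCCCBBCBBCBBCBBACACBBACACBBCCCCACACBBACACBBCCCCCBBCBBCBBCBBACACBBACACBBCCCCACACBBACACBBCCCCCBBCBBCBBCBBCBBCCCCCBBCBBCBBCBB ⇒ CBB·CC·CC·CBB·CBB·CBB·CBB·CBB·CC·CC·CBB·CC·CC·CBB·CC·CC·CBB·CC·CC·CBB·CC·CC·CBB·CBB·CBB·CBB·CBB·CC·CC·CBB·CC·CC·CBB·CC·CC·CBB·CC·CC·ACA·CBB·ACA·CBB·CC·CC·ACA·CBB·ACA·CBB·CC·CC·CBB·CBB·CBB·CBB·ACA·CBB·ACA·CBB·CC·CC·ACA·CBB·ACA·CBB·CC·CC·CBB·CBB·CBB·CBB·CBB·CC·CC·CBB·CC·CC·CBB·CC·CC·CBB·CC·CC·ACA·CBB·ACA·CBB·CC·CC·ACA·CBB·ACA·CBB·CC·CC·CBB·CBB·CBB·CBB·ACA·CBB·ACA·CBB·CC·CC·ACA·CBB·ACA·CBB·CC·CC·CBB·CBB·CBB·CBB·CBB·CC·CC·CBB·CC·CC·CBB·CC·CC·CBB·CC·CC·CBB·CC·CC·CBB·CBB·CBB·CBB·CBB·CC·CC·CBB·CC·CC·CBB·CC·CC·CBB·CC·CC
    A ↦ ACA
    B ↦ CC
    C ↦ CBB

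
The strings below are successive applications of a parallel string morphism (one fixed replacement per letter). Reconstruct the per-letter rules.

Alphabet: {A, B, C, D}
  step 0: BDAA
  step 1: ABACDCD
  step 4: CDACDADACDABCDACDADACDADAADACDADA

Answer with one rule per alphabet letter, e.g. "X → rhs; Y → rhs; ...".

  step 0 ⇒ step 1: BDAA ⇒ AB·A·CD·CD
    A ↦ CD
    B ↦ AB
    D ↦ A
    C ↦ AD  (constrained at step 1)

A->CD, B->AB, C->AD, D->A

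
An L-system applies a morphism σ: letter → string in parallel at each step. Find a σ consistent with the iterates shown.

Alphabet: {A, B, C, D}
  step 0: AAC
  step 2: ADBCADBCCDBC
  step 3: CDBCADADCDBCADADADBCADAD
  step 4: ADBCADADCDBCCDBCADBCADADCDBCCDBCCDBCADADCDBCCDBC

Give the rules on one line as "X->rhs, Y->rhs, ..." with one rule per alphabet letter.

  step 3 ⇒ step 4: CDBCADADCDBCADADADBCADAD ⇒ AD·BC·AD·AD·CD·BC·CD·BC·AD·BC·AD·AD·CD·BC·CD·BC·CD·BC·AD·AD·CD·BC·CD·BC
    A ↦ CD
    B ↦ AD
    C ↦ AD
    D ↦ BC

A->CD, B->AD, C->AD, D->BC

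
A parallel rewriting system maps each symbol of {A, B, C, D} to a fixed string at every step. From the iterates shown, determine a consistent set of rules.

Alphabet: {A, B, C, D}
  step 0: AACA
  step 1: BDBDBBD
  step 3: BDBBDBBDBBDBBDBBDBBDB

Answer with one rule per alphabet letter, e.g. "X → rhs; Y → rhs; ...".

  step 0 ⇒ step 1: AACA ⇒ BD·BD·B·BD
    A ↦ BD
    C ↦ B
    B ↦ AC  (constrained at step 1)
    D ↦ AC  (constrained at step 1)

A->BD, B->AC, C->B, D->AC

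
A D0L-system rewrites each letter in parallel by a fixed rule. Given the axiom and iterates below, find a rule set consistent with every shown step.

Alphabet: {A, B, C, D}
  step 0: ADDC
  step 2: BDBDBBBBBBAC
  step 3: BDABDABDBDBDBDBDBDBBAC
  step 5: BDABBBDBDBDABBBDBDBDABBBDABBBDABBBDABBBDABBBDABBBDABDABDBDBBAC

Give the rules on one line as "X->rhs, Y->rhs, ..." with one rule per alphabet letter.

A->BB, B->BD, C->AC, D->A

  step 2 ⇒ step 3: BDBDBBBBBBAC ⇒ BD·A·BD·A·BD·BD·BD·BD·BD·BD·BB·AC
    A ↦ BB
    B ↦ BD
    C ↦ AC
    D ↦ A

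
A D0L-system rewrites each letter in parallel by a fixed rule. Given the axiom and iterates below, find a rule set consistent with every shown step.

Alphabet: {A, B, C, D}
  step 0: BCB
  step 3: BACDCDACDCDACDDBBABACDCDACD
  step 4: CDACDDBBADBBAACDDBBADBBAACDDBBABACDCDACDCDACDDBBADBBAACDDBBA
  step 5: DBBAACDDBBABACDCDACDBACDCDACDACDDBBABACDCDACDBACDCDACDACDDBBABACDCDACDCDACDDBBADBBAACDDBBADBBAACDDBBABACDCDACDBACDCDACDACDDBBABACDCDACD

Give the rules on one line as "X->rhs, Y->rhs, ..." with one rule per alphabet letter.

  step 4 ⇒ step 5: CDACDDBBADBBAACDDBBADBBAACDDBBABACDCDACDCDACDDBBADBBAACDDBBA ⇒ DB·BA·ACD·DB·BA·BA·CD·CD·ACD·BA·CD·CD·ACD·ACD·DB·BA·BA·CD·CD·ACD·BA·CD·CD·ACD·ACD·DB·BA·BA·CD·CD·ACD·CD·ACD·DB·BA·DB·BA·ACD·DB·BA·DB·BA·ACD·DB·BA·BA·CD·CD·ACD·BA·CD·CD·ACD·ACD·DB·BA·BA·CD·CD·ACD
    A ↦ ACD
    B ↦ CD
    C ↦ DB
    D ↦ BA

A->ACD, B->CD, C->DB, D->BA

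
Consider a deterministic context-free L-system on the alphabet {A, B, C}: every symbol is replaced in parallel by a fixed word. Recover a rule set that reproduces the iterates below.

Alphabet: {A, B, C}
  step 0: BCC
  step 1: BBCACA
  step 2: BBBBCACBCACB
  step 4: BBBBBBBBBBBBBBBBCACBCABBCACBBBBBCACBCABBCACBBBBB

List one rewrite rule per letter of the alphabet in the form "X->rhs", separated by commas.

A->CB, B->BB, C->CA

  step 1 ⇒ step 2: BBCACA ⇒ BB·BB·CA·CB·CA·CB
    A ↦ CB
    B ↦ BB
    C ↦ CA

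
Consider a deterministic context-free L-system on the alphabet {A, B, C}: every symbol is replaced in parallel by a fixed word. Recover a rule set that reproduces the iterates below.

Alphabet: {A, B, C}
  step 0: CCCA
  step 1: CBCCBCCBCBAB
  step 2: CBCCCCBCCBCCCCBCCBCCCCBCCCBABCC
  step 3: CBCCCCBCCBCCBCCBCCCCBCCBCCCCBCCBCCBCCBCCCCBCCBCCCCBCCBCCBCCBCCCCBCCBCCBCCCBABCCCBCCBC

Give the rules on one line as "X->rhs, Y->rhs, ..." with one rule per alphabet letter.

A->BAB, B->CC, C->CBC

  step 2 ⇒ step 3: CBCCCCBCCBCCCCBCCBCCCCBCCCBABCC ⇒ CBC·CC·CBC·CBC·CBC·CBC·CC·CBC·CBC·CC·CBC·CBC·CBC·CBC·CC·CBC·CBC·CC·CBC·CBC·CBC·CBC·CC·CBC·CBC·CBC·CC·BAB·CC·CBC·CBC
    A ↦ BAB
    B ↦ CC
    C ↦ CBC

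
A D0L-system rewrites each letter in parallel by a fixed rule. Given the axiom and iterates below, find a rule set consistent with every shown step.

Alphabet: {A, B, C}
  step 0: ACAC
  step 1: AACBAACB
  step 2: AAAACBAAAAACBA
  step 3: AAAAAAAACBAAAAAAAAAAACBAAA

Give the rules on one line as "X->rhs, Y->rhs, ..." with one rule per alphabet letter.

  step 2 ⇒ step 3: AAAACBAAAAACBA ⇒ AA·AA·AA·AA·CB·A·AA·AA·AA·AA·AA·CB·A·AA
    A ↦ AA
    B ↦ A
    C ↦ CB

A->AA, B->A, C->CB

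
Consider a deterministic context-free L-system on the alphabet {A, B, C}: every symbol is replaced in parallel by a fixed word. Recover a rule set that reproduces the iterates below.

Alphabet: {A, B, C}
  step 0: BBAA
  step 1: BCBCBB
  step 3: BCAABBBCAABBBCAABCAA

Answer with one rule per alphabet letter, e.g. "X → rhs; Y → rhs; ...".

A->B, B->BC, C->AA

  step 0 ⇒ step 1: BBAA ⇒ BC·BC·B·B
    A ↦ B
    B ↦ BC
    C ↦ AA  (constrained at step 1)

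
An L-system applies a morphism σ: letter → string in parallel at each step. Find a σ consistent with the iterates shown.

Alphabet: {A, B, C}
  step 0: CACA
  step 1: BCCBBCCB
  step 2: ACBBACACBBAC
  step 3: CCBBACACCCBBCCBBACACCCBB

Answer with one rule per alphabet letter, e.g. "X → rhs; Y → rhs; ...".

  step 2 ⇒ step 3: ACBBACACBBAC ⇒ CCB·B·AC·AC·CCB·B·CCB·B·AC·AC·CCB·B
    A ↦ CCB
    B ↦ AC
    C ↦ B

A->CCB, B->AC, C->B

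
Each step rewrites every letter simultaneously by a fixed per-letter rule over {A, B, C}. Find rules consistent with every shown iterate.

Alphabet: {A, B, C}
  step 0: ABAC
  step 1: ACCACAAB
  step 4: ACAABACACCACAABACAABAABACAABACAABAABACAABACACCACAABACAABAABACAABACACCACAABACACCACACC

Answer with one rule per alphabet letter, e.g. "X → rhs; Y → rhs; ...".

A->AC, B->C, C->AAB

  step 0 ⇒ step 1: ABAC ⇒ AC·C·AC·AAB
    A ↦ AC
    B ↦ C
    C ↦ AAB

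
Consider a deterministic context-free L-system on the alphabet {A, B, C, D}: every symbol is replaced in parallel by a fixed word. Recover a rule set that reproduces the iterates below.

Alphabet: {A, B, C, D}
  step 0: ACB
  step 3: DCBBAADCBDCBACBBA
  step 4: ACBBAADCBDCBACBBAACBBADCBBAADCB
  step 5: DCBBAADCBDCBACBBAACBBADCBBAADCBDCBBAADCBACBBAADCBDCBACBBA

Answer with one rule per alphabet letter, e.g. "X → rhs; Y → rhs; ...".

A->DCB, B->A, C->B, D->ACB

  step 4 ⇒ step 5: ACBBAADCBDCBACBBAACBBADCBBAADCB ⇒ DCB·B·A·A·DCB·DCB·ACB·B·A·ACB·B·A·DCB·B·A·A·DCB·DCB·B·A·A·DCB·ACB·B·A·A·DCB·DCB·ACB·B·A
    A ↦ DCB
    B ↦ A
    C ↦ B
    D ↦ ACB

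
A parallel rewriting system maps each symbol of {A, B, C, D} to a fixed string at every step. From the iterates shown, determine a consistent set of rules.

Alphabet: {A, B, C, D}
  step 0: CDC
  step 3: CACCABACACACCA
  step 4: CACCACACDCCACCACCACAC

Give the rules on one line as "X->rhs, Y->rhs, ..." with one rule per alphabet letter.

A->C, B->D, C->CA, D->BA

  step 3 ⇒ step 4: CACCABACACACCA ⇒ CA·C·CA·CA·C·D·C·CA·C·CA·C·CA·CA·C
    A ↦ C
    B ↦ D
    C ↦ CA
    D ↦ BA  (constrained at step 0)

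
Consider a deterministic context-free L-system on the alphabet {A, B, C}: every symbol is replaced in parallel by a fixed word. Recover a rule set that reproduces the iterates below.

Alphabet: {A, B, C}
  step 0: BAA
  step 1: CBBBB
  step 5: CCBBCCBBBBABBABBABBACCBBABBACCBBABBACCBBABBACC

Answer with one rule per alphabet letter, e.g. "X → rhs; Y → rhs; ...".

A->BB, B->C, C->BBA

  step 0 ⇒ step 1: BAA ⇒ C·BB·BB
    A ↦ BB
    B ↦ C
    C ↦ BBA  (constrained at step 1)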